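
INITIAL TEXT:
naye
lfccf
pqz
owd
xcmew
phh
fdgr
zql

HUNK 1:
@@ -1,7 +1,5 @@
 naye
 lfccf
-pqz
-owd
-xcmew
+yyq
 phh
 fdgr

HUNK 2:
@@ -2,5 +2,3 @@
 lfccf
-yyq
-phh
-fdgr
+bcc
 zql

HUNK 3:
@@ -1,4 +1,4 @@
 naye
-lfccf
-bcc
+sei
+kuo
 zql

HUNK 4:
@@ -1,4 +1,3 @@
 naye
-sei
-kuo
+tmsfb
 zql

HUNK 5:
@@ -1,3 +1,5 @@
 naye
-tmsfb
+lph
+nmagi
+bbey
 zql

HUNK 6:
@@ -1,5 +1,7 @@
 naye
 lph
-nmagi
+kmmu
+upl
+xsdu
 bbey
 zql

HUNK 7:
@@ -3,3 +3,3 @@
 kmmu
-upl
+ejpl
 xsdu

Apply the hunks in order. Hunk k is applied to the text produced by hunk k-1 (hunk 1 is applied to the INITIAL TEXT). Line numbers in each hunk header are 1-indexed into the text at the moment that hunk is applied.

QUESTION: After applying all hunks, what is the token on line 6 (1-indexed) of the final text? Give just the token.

Hunk 1: at line 1 remove [pqz,owd,xcmew] add [yyq] -> 6 lines: naye lfccf yyq phh fdgr zql
Hunk 2: at line 2 remove [yyq,phh,fdgr] add [bcc] -> 4 lines: naye lfccf bcc zql
Hunk 3: at line 1 remove [lfccf,bcc] add [sei,kuo] -> 4 lines: naye sei kuo zql
Hunk 4: at line 1 remove [sei,kuo] add [tmsfb] -> 3 lines: naye tmsfb zql
Hunk 5: at line 1 remove [tmsfb] add [lph,nmagi,bbey] -> 5 lines: naye lph nmagi bbey zql
Hunk 6: at line 1 remove [nmagi] add [kmmu,upl,xsdu] -> 7 lines: naye lph kmmu upl xsdu bbey zql
Hunk 7: at line 3 remove [upl] add [ejpl] -> 7 lines: naye lph kmmu ejpl xsdu bbey zql
Final line 6: bbey

Answer: bbey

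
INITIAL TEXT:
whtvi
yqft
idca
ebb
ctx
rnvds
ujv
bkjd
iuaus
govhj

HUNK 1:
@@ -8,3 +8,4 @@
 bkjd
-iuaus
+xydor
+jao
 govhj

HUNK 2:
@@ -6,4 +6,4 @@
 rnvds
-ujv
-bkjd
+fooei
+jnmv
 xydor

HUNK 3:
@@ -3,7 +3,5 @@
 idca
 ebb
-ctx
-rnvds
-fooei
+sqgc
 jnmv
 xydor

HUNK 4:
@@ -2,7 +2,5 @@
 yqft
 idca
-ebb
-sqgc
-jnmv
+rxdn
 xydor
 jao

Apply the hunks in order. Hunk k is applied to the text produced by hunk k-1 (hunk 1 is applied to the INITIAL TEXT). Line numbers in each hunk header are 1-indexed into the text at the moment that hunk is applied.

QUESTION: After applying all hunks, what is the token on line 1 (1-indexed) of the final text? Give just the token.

Answer: whtvi

Derivation:
Hunk 1: at line 8 remove [iuaus] add [xydor,jao] -> 11 lines: whtvi yqft idca ebb ctx rnvds ujv bkjd xydor jao govhj
Hunk 2: at line 6 remove [ujv,bkjd] add [fooei,jnmv] -> 11 lines: whtvi yqft idca ebb ctx rnvds fooei jnmv xydor jao govhj
Hunk 3: at line 3 remove [ctx,rnvds,fooei] add [sqgc] -> 9 lines: whtvi yqft idca ebb sqgc jnmv xydor jao govhj
Hunk 4: at line 2 remove [ebb,sqgc,jnmv] add [rxdn] -> 7 lines: whtvi yqft idca rxdn xydor jao govhj
Final line 1: whtvi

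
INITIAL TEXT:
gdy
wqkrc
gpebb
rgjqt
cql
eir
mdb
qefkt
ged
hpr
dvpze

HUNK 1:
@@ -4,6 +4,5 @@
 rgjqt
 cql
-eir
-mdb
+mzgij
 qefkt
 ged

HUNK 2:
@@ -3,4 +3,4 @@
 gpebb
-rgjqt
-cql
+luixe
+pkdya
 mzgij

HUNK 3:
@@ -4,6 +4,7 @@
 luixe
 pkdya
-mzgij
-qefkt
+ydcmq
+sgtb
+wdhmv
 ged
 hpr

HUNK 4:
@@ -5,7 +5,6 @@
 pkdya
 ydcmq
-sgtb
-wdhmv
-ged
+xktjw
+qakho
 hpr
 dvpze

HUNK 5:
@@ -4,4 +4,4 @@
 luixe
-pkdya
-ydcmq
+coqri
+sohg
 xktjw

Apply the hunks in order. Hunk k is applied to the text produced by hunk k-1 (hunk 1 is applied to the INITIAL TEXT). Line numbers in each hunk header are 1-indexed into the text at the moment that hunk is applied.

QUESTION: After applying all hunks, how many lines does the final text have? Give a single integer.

Answer: 10

Derivation:
Hunk 1: at line 4 remove [eir,mdb] add [mzgij] -> 10 lines: gdy wqkrc gpebb rgjqt cql mzgij qefkt ged hpr dvpze
Hunk 2: at line 3 remove [rgjqt,cql] add [luixe,pkdya] -> 10 lines: gdy wqkrc gpebb luixe pkdya mzgij qefkt ged hpr dvpze
Hunk 3: at line 4 remove [mzgij,qefkt] add [ydcmq,sgtb,wdhmv] -> 11 lines: gdy wqkrc gpebb luixe pkdya ydcmq sgtb wdhmv ged hpr dvpze
Hunk 4: at line 5 remove [sgtb,wdhmv,ged] add [xktjw,qakho] -> 10 lines: gdy wqkrc gpebb luixe pkdya ydcmq xktjw qakho hpr dvpze
Hunk 5: at line 4 remove [pkdya,ydcmq] add [coqri,sohg] -> 10 lines: gdy wqkrc gpebb luixe coqri sohg xktjw qakho hpr dvpze
Final line count: 10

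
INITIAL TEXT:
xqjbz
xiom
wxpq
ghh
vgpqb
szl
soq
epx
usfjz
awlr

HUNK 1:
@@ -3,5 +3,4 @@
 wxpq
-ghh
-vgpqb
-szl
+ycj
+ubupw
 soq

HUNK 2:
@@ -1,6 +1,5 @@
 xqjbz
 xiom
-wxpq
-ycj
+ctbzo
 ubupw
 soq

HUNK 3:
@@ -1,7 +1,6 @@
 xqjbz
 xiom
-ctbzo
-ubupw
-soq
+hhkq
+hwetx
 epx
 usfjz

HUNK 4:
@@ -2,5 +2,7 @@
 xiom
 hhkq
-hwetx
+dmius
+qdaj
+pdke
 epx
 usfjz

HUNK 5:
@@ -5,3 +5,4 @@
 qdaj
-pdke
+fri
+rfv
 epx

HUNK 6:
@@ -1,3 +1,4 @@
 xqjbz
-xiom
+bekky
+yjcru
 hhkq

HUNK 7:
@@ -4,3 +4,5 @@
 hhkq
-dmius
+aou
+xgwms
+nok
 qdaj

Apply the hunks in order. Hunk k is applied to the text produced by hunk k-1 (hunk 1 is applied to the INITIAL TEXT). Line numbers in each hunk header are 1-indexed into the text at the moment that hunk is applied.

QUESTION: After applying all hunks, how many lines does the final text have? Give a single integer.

Answer: 13

Derivation:
Hunk 1: at line 3 remove [ghh,vgpqb,szl] add [ycj,ubupw] -> 9 lines: xqjbz xiom wxpq ycj ubupw soq epx usfjz awlr
Hunk 2: at line 1 remove [wxpq,ycj] add [ctbzo] -> 8 lines: xqjbz xiom ctbzo ubupw soq epx usfjz awlr
Hunk 3: at line 1 remove [ctbzo,ubupw,soq] add [hhkq,hwetx] -> 7 lines: xqjbz xiom hhkq hwetx epx usfjz awlr
Hunk 4: at line 2 remove [hwetx] add [dmius,qdaj,pdke] -> 9 lines: xqjbz xiom hhkq dmius qdaj pdke epx usfjz awlr
Hunk 5: at line 5 remove [pdke] add [fri,rfv] -> 10 lines: xqjbz xiom hhkq dmius qdaj fri rfv epx usfjz awlr
Hunk 6: at line 1 remove [xiom] add [bekky,yjcru] -> 11 lines: xqjbz bekky yjcru hhkq dmius qdaj fri rfv epx usfjz awlr
Hunk 7: at line 4 remove [dmius] add [aou,xgwms,nok] -> 13 lines: xqjbz bekky yjcru hhkq aou xgwms nok qdaj fri rfv epx usfjz awlr
Final line count: 13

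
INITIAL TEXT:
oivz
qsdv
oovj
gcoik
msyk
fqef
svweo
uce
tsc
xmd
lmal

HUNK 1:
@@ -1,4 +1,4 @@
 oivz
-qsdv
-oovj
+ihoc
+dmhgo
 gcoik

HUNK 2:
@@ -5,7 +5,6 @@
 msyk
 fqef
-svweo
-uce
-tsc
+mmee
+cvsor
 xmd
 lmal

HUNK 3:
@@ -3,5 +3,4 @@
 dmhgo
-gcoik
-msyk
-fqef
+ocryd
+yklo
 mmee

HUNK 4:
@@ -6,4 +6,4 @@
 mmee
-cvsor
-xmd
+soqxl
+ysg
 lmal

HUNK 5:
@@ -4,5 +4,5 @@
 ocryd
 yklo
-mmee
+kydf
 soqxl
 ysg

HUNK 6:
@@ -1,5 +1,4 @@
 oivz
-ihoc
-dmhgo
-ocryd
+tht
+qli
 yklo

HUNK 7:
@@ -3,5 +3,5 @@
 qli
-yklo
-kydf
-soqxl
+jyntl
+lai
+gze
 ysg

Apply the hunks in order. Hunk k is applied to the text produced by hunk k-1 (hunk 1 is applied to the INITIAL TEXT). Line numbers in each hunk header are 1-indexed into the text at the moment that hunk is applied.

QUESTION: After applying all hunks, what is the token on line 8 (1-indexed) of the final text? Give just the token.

Hunk 1: at line 1 remove [qsdv,oovj] add [ihoc,dmhgo] -> 11 lines: oivz ihoc dmhgo gcoik msyk fqef svweo uce tsc xmd lmal
Hunk 2: at line 5 remove [svweo,uce,tsc] add [mmee,cvsor] -> 10 lines: oivz ihoc dmhgo gcoik msyk fqef mmee cvsor xmd lmal
Hunk 3: at line 3 remove [gcoik,msyk,fqef] add [ocryd,yklo] -> 9 lines: oivz ihoc dmhgo ocryd yklo mmee cvsor xmd lmal
Hunk 4: at line 6 remove [cvsor,xmd] add [soqxl,ysg] -> 9 lines: oivz ihoc dmhgo ocryd yklo mmee soqxl ysg lmal
Hunk 5: at line 4 remove [mmee] add [kydf] -> 9 lines: oivz ihoc dmhgo ocryd yklo kydf soqxl ysg lmal
Hunk 6: at line 1 remove [ihoc,dmhgo,ocryd] add [tht,qli] -> 8 lines: oivz tht qli yklo kydf soqxl ysg lmal
Hunk 7: at line 3 remove [yklo,kydf,soqxl] add [jyntl,lai,gze] -> 8 lines: oivz tht qli jyntl lai gze ysg lmal
Final line 8: lmal

Answer: lmal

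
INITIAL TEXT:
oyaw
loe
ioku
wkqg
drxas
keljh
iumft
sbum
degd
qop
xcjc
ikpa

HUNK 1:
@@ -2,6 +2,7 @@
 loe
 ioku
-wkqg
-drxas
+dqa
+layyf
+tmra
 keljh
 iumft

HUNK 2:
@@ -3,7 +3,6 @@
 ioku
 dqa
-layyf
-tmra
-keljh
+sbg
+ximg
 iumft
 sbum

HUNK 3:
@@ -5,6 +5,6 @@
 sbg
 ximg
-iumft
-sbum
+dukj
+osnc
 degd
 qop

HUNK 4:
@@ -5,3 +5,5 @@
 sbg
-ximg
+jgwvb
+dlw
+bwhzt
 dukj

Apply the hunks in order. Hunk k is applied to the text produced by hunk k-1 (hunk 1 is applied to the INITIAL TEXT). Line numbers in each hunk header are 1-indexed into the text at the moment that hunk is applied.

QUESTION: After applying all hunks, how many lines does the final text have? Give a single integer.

Hunk 1: at line 2 remove [wkqg,drxas] add [dqa,layyf,tmra] -> 13 lines: oyaw loe ioku dqa layyf tmra keljh iumft sbum degd qop xcjc ikpa
Hunk 2: at line 3 remove [layyf,tmra,keljh] add [sbg,ximg] -> 12 lines: oyaw loe ioku dqa sbg ximg iumft sbum degd qop xcjc ikpa
Hunk 3: at line 5 remove [iumft,sbum] add [dukj,osnc] -> 12 lines: oyaw loe ioku dqa sbg ximg dukj osnc degd qop xcjc ikpa
Hunk 4: at line 5 remove [ximg] add [jgwvb,dlw,bwhzt] -> 14 lines: oyaw loe ioku dqa sbg jgwvb dlw bwhzt dukj osnc degd qop xcjc ikpa
Final line count: 14

Answer: 14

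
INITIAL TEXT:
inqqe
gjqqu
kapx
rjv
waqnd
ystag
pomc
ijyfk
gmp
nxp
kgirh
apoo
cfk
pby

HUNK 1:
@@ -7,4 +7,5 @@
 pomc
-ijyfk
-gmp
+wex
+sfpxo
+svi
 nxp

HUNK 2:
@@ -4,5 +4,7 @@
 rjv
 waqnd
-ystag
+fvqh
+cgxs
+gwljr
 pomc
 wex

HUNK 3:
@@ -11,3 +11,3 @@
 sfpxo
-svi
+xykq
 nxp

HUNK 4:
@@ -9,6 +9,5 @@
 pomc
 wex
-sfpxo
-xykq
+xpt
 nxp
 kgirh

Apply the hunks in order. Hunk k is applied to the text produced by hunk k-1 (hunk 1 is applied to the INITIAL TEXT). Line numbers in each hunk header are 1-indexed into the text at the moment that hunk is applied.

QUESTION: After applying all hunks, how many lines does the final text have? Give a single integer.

Answer: 16

Derivation:
Hunk 1: at line 7 remove [ijyfk,gmp] add [wex,sfpxo,svi] -> 15 lines: inqqe gjqqu kapx rjv waqnd ystag pomc wex sfpxo svi nxp kgirh apoo cfk pby
Hunk 2: at line 4 remove [ystag] add [fvqh,cgxs,gwljr] -> 17 lines: inqqe gjqqu kapx rjv waqnd fvqh cgxs gwljr pomc wex sfpxo svi nxp kgirh apoo cfk pby
Hunk 3: at line 11 remove [svi] add [xykq] -> 17 lines: inqqe gjqqu kapx rjv waqnd fvqh cgxs gwljr pomc wex sfpxo xykq nxp kgirh apoo cfk pby
Hunk 4: at line 9 remove [sfpxo,xykq] add [xpt] -> 16 lines: inqqe gjqqu kapx rjv waqnd fvqh cgxs gwljr pomc wex xpt nxp kgirh apoo cfk pby
Final line count: 16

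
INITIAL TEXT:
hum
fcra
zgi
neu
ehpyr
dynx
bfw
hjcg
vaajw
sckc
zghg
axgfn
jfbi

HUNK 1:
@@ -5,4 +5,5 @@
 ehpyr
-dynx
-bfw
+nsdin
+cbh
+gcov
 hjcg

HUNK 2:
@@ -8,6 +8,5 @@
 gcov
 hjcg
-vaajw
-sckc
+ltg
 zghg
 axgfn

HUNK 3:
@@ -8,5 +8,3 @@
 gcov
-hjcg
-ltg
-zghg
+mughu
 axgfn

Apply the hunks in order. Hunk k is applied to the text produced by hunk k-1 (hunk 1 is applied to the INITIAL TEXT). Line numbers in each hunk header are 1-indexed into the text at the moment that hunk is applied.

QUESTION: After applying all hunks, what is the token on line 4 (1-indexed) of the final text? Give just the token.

Hunk 1: at line 5 remove [dynx,bfw] add [nsdin,cbh,gcov] -> 14 lines: hum fcra zgi neu ehpyr nsdin cbh gcov hjcg vaajw sckc zghg axgfn jfbi
Hunk 2: at line 8 remove [vaajw,sckc] add [ltg] -> 13 lines: hum fcra zgi neu ehpyr nsdin cbh gcov hjcg ltg zghg axgfn jfbi
Hunk 3: at line 8 remove [hjcg,ltg,zghg] add [mughu] -> 11 lines: hum fcra zgi neu ehpyr nsdin cbh gcov mughu axgfn jfbi
Final line 4: neu

Answer: neu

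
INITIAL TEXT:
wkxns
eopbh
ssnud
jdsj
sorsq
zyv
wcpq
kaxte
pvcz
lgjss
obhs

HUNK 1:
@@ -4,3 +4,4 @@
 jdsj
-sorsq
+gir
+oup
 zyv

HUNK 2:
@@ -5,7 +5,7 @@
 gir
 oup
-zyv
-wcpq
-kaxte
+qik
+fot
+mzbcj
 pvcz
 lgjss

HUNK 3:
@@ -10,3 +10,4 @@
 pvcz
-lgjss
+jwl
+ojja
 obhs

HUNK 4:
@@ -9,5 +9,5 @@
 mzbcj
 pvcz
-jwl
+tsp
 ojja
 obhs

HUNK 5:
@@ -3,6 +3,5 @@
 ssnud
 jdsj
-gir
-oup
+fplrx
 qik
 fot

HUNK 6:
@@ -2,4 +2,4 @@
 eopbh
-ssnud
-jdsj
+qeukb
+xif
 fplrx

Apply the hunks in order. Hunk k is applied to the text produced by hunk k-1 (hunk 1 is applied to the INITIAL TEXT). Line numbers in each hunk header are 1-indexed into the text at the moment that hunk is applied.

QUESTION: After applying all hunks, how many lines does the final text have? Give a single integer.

Answer: 12

Derivation:
Hunk 1: at line 4 remove [sorsq] add [gir,oup] -> 12 lines: wkxns eopbh ssnud jdsj gir oup zyv wcpq kaxte pvcz lgjss obhs
Hunk 2: at line 5 remove [zyv,wcpq,kaxte] add [qik,fot,mzbcj] -> 12 lines: wkxns eopbh ssnud jdsj gir oup qik fot mzbcj pvcz lgjss obhs
Hunk 3: at line 10 remove [lgjss] add [jwl,ojja] -> 13 lines: wkxns eopbh ssnud jdsj gir oup qik fot mzbcj pvcz jwl ojja obhs
Hunk 4: at line 9 remove [jwl] add [tsp] -> 13 lines: wkxns eopbh ssnud jdsj gir oup qik fot mzbcj pvcz tsp ojja obhs
Hunk 5: at line 3 remove [gir,oup] add [fplrx] -> 12 lines: wkxns eopbh ssnud jdsj fplrx qik fot mzbcj pvcz tsp ojja obhs
Hunk 6: at line 2 remove [ssnud,jdsj] add [qeukb,xif] -> 12 lines: wkxns eopbh qeukb xif fplrx qik fot mzbcj pvcz tsp ojja obhs
Final line count: 12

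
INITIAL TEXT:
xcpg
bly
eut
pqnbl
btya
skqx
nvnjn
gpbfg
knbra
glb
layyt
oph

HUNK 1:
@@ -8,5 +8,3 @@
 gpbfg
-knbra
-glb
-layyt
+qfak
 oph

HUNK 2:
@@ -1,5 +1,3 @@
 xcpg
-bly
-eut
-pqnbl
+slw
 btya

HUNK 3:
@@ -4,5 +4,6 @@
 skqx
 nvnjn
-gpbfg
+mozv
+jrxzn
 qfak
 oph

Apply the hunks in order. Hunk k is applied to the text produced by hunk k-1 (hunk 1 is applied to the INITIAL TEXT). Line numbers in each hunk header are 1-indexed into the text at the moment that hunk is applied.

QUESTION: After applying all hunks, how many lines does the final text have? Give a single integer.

Hunk 1: at line 8 remove [knbra,glb,layyt] add [qfak] -> 10 lines: xcpg bly eut pqnbl btya skqx nvnjn gpbfg qfak oph
Hunk 2: at line 1 remove [bly,eut,pqnbl] add [slw] -> 8 lines: xcpg slw btya skqx nvnjn gpbfg qfak oph
Hunk 3: at line 4 remove [gpbfg] add [mozv,jrxzn] -> 9 lines: xcpg slw btya skqx nvnjn mozv jrxzn qfak oph
Final line count: 9

Answer: 9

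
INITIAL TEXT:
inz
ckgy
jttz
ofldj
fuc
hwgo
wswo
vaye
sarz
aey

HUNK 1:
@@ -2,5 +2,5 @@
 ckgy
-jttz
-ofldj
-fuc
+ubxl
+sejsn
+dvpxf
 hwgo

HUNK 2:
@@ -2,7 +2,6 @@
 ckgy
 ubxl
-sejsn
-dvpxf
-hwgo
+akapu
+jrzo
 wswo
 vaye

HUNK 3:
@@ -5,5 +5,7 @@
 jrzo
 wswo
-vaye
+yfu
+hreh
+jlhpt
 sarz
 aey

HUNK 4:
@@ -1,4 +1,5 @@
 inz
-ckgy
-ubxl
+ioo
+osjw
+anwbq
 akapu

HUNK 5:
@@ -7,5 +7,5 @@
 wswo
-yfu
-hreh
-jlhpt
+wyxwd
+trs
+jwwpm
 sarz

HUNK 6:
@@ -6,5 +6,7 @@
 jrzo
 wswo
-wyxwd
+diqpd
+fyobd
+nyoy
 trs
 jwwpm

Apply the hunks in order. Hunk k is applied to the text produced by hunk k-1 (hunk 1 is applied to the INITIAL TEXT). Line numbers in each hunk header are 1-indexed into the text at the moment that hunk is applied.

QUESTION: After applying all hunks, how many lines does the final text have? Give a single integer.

Answer: 14

Derivation:
Hunk 1: at line 2 remove [jttz,ofldj,fuc] add [ubxl,sejsn,dvpxf] -> 10 lines: inz ckgy ubxl sejsn dvpxf hwgo wswo vaye sarz aey
Hunk 2: at line 2 remove [sejsn,dvpxf,hwgo] add [akapu,jrzo] -> 9 lines: inz ckgy ubxl akapu jrzo wswo vaye sarz aey
Hunk 3: at line 5 remove [vaye] add [yfu,hreh,jlhpt] -> 11 lines: inz ckgy ubxl akapu jrzo wswo yfu hreh jlhpt sarz aey
Hunk 4: at line 1 remove [ckgy,ubxl] add [ioo,osjw,anwbq] -> 12 lines: inz ioo osjw anwbq akapu jrzo wswo yfu hreh jlhpt sarz aey
Hunk 5: at line 7 remove [yfu,hreh,jlhpt] add [wyxwd,trs,jwwpm] -> 12 lines: inz ioo osjw anwbq akapu jrzo wswo wyxwd trs jwwpm sarz aey
Hunk 6: at line 6 remove [wyxwd] add [diqpd,fyobd,nyoy] -> 14 lines: inz ioo osjw anwbq akapu jrzo wswo diqpd fyobd nyoy trs jwwpm sarz aey
Final line count: 14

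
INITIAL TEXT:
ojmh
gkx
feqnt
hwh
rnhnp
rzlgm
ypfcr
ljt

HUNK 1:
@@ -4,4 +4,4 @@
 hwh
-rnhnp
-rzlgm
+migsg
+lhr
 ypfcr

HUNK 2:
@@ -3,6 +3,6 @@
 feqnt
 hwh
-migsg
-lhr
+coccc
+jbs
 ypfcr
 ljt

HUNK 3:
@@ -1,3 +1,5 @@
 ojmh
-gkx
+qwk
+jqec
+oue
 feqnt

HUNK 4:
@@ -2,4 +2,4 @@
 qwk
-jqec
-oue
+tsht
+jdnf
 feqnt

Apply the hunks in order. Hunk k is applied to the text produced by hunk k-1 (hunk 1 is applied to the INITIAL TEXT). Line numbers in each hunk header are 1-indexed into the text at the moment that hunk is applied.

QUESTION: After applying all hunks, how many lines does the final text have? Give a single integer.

Hunk 1: at line 4 remove [rnhnp,rzlgm] add [migsg,lhr] -> 8 lines: ojmh gkx feqnt hwh migsg lhr ypfcr ljt
Hunk 2: at line 3 remove [migsg,lhr] add [coccc,jbs] -> 8 lines: ojmh gkx feqnt hwh coccc jbs ypfcr ljt
Hunk 3: at line 1 remove [gkx] add [qwk,jqec,oue] -> 10 lines: ojmh qwk jqec oue feqnt hwh coccc jbs ypfcr ljt
Hunk 4: at line 2 remove [jqec,oue] add [tsht,jdnf] -> 10 lines: ojmh qwk tsht jdnf feqnt hwh coccc jbs ypfcr ljt
Final line count: 10

Answer: 10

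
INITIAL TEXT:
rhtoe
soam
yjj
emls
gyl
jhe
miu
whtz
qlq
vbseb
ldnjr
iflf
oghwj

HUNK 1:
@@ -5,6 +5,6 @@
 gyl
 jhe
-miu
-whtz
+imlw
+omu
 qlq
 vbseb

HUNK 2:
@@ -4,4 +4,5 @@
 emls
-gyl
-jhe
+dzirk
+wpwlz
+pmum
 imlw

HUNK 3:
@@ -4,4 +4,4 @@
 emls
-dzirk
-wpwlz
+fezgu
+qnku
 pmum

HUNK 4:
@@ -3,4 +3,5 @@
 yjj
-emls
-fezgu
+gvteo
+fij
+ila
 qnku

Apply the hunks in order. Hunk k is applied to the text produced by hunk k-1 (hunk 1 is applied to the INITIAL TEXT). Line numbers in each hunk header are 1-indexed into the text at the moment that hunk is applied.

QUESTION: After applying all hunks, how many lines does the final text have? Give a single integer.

Answer: 15

Derivation:
Hunk 1: at line 5 remove [miu,whtz] add [imlw,omu] -> 13 lines: rhtoe soam yjj emls gyl jhe imlw omu qlq vbseb ldnjr iflf oghwj
Hunk 2: at line 4 remove [gyl,jhe] add [dzirk,wpwlz,pmum] -> 14 lines: rhtoe soam yjj emls dzirk wpwlz pmum imlw omu qlq vbseb ldnjr iflf oghwj
Hunk 3: at line 4 remove [dzirk,wpwlz] add [fezgu,qnku] -> 14 lines: rhtoe soam yjj emls fezgu qnku pmum imlw omu qlq vbseb ldnjr iflf oghwj
Hunk 4: at line 3 remove [emls,fezgu] add [gvteo,fij,ila] -> 15 lines: rhtoe soam yjj gvteo fij ila qnku pmum imlw omu qlq vbseb ldnjr iflf oghwj
Final line count: 15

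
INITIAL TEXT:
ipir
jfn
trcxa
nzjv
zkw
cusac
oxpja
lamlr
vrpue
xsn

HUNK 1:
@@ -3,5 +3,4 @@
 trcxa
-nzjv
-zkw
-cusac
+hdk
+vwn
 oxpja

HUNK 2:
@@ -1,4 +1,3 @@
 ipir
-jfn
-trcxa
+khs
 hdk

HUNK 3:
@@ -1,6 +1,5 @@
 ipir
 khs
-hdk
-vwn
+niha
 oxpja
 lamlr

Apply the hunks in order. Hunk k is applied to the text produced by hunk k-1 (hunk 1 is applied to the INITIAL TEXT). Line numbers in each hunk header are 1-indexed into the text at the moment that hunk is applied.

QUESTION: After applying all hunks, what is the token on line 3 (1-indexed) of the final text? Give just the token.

Answer: niha

Derivation:
Hunk 1: at line 3 remove [nzjv,zkw,cusac] add [hdk,vwn] -> 9 lines: ipir jfn trcxa hdk vwn oxpja lamlr vrpue xsn
Hunk 2: at line 1 remove [jfn,trcxa] add [khs] -> 8 lines: ipir khs hdk vwn oxpja lamlr vrpue xsn
Hunk 3: at line 1 remove [hdk,vwn] add [niha] -> 7 lines: ipir khs niha oxpja lamlr vrpue xsn
Final line 3: niha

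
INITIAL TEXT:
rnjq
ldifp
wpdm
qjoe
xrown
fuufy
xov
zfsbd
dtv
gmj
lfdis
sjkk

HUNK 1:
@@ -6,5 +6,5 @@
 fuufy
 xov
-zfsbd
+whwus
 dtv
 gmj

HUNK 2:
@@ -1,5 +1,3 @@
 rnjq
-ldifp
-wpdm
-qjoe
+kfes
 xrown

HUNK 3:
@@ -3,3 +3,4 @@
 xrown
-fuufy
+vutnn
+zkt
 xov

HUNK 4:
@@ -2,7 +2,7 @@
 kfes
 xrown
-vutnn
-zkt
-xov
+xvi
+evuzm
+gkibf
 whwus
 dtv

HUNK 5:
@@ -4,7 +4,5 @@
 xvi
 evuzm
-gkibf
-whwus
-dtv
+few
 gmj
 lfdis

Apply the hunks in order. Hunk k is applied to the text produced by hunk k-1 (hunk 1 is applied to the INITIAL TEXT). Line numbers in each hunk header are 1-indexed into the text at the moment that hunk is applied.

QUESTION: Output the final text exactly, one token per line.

Hunk 1: at line 6 remove [zfsbd] add [whwus] -> 12 lines: rnjq ldifp wpdm qjoe xrown fuufy xov whwus dtv gmj lfdis sjkk
Hunk 2: at line 1 remove [ldifp,wpdm,qjoe] add [kfes] -> 10 lines: rnjq kfes xrown fuufy xov whwus dtv gmj lfdis sjkk
Hunk 3: at line 3 remove [fuufy] add [vutnn,zkt] -> 11 lines: rnjq kfes xrown vutnn zkt xov whwus dtv gmj lfdis sjkk
Hunk 4: at line 2 remove [vutnn,zkt,xov] add [xvi,evuzm,gkibf] -> 11 lines: rnjq kfes xrown xvi evuzm gkibf whwus dtv gmj lfdis sjkk
Hunk 5: at line 4 remove [gkibf,whwus,dtv] add [few] -> 9 lines: rnjq kfes xrown xvi evuzm few gmj lfdis sjkk

Answer: rnjq
kfes
xrown
xvi
evuzm
few
gmj
lfdis
sjkk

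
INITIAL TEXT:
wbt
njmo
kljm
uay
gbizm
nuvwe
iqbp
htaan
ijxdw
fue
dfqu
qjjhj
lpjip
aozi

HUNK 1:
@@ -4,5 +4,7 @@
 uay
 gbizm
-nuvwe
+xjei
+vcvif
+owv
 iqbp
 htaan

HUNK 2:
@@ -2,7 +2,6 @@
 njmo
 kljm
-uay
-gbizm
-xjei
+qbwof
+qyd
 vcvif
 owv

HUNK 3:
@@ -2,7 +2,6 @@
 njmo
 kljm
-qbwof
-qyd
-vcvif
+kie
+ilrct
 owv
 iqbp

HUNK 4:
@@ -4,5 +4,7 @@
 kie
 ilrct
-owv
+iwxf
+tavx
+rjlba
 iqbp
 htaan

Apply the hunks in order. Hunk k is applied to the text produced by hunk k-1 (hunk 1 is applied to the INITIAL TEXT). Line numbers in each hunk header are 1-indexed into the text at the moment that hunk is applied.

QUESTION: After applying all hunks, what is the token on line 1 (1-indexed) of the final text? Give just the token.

Answer: wbt

Derivation:
Hunk 1: at line 4 remove [nuvwe] add [xjei,vcvif,owv] -> 16 lines: wbt njmo kljm uay gbizm xjei vcvif owv iqbp htaan ijxdw fue dfqu qjjhj lpjip aozi
Hunk 2: at line 2 remove [uay,gbizm,xjei] add [qbwof,qyd] -> 15 lines: wbt njmo kljm qbwof qyd vcvif owv iqbp htaan ijxdw fue dfqu qjjhj lpjip aozi
Hunk 3: at line 2 remove [qbwof,qyd,vcvif] add [kie,ilrct] -> 14 lines: wbt njmo kljm kie ilrct owv iqbp htaan ijxdw fue dfqu qjjhj lpjip aozi
Hunk 4: at line 4 remove [owv] add [iwxf,tavx,rjlba] -> 16 lines: wbt njmo kljm kie ilrct iwxf tavx rjlba iqbp htaan ijxdw fue dfqu qjjhj lpjip aozi
Final line 1: wbt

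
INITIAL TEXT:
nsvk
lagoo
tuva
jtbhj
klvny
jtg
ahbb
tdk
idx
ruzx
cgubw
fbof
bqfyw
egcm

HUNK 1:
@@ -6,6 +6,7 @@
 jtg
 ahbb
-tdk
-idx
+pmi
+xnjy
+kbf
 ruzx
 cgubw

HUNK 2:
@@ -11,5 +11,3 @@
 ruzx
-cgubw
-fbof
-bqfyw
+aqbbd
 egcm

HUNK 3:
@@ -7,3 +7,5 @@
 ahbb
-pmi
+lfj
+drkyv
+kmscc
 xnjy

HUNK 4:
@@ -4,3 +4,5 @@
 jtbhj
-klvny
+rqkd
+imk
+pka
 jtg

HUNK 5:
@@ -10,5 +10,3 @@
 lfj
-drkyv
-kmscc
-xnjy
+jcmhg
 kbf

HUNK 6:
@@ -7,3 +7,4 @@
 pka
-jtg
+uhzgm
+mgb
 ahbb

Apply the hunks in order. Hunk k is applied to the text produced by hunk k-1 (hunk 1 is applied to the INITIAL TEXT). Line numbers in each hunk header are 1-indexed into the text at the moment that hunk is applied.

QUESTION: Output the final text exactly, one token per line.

Answer: nsvk
lagoo
tuva
jtbhj
rqkd
imk
pka
uhzgm
mgb
ahbb
lfj
jcmhg
kbf
ruzx
aqbbd
egcm

Derivation:
Hunk 1: at line 6 remove [tdk,idx] add [pmi,xnjy,kbf] -> 15 lines: nsvk lagoo tuva jtbhj klvny jtg ahbb pmi xnjy kbf ruzx cgubw fbof bqfyw egcm
Hunk 2: at line 11 remove [cgubw,fbof,bqfyw] add [aqbbd] -> 13 lines: nsvk lagoo tuva jtbhj klvny jtg ahbb pmi xnjy kbf ruzx aqbbd egcm
Hunk 3: at line 7 remove [pmi] add [lfj,drkyv,kmscc] -> 15 lines: nsvk lagoo tuva jtbhj klvny jtg ahbb lfj drkyv kmscc xnjy kbf ruzx aqbbd egcm
Hunk 4: at line 4 remove [klvny] add [rqkd,imk,pka] -> 17 lines: nsvk lagoo tuva jtbhj rqkd imk pka jtg ahbb lfj drkyv kmscc xnjy kbf ruzx aqbbd egcm
Hunk 5: at line 10 remove [drkyv,kmscc,xnjy] add [jcmhg] -> 15 lines: nsvk lagoo tuva jtbhj rqkd imk pka jtg ahbb lfj jcmhg kbf ruzx aqbbd egcm
Hunk 6: at line 7 remove [jtg] add [uhzgm,mgb] -> 16 lines: nsvk lagoo tuva jtbhj rqkd imk pka uhzgm mgb ahbb lfj jcmhg kbf ruzx aqbbd egcm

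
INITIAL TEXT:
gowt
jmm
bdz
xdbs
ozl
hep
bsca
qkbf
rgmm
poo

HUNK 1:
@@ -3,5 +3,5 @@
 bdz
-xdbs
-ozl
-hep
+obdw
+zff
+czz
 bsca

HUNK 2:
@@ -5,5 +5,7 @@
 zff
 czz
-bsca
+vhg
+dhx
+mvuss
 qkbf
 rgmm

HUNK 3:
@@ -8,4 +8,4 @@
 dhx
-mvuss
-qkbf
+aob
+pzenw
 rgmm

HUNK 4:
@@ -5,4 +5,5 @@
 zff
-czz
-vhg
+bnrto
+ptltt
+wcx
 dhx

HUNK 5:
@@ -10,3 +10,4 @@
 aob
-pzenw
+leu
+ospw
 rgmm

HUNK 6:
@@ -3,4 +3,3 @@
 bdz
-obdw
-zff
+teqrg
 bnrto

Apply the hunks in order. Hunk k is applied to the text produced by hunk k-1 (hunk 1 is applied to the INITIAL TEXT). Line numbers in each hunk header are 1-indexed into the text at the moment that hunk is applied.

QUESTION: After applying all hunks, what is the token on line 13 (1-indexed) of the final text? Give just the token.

Answer: poo

Derivation:
Hunk 1: at line 3 remove [xdbs,ozl,hep] add [obdw,zff,czz] -> 10 lines: gowt jmm bdz obdw zff czz bsca qkbf rgmm poo
Hunk 2: at line 5 remove [bsca] add [vhg,dhx,mvuss] -> 12 lines: gowt jmm bdz obdw zff czz vhg dhx mvuss qkbf rgmm poo
Hunk 3: at line 8 remove [mvuss,qkbf] add [aob,pzenw] -> 12 lines: gowt jmm bdz obdw zff czz vhg dhx aob pzenw rgmm poo
Hunk 4: at line 5 remove [czz,vhg] add [bnrto,ptltt,wcx] -> 13 lines: gowt jmm bdz obdw zff bnrto ptltt wcx dhx aob pzenw rgmm poo
Hunk 5: at line 10 remove [pzenw] add [leu,ospw] -> 14 lines: gowt jmm bdz obdw zff bnrto ptltt wcx dhx aob leu ospw rgmm poo
Hunk 6: at line 3 remove [obdw,zff] add [teqrg] -> 13 lines: gowt jmm bdz teqrg bnrto ptltt wcx dhx aob leu ospw rgmm poo
Final line 13: poo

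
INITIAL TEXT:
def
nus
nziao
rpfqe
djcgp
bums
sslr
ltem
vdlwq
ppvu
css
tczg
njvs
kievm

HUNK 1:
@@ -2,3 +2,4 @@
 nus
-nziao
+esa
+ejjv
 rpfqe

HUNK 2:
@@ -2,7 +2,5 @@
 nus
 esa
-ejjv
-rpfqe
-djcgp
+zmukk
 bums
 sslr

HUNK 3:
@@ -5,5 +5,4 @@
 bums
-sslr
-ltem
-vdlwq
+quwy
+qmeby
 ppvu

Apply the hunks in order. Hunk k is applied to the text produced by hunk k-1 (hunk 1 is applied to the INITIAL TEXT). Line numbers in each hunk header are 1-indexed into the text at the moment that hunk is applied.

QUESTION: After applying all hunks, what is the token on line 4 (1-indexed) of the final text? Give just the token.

Answer: zmukk

Derivation:
Hunk 1: at line 2 remove [nziao] add [esa,ejjv] -> 15 lines: def nus esa ejjv rpfqe djcgp bums sslr ltem vdlwq ppvu css tczg njvs kievm
Hunk 2: at line 2 remove [ejjv,rpfqe,djcgp] add [zmukk] -> 13 lines: def nus esa zmukk bums sslr ltem vdlwq ppvu css tczg njvs kievm
Hunk 3: at line 5 remove [sslr,ltem,vdlwq] add [quwy,qmeby] -> 12 lines: def nus esa zmukk bums quwy qmeby ppvu css tczg njvs kievm
Final line 4: zmukk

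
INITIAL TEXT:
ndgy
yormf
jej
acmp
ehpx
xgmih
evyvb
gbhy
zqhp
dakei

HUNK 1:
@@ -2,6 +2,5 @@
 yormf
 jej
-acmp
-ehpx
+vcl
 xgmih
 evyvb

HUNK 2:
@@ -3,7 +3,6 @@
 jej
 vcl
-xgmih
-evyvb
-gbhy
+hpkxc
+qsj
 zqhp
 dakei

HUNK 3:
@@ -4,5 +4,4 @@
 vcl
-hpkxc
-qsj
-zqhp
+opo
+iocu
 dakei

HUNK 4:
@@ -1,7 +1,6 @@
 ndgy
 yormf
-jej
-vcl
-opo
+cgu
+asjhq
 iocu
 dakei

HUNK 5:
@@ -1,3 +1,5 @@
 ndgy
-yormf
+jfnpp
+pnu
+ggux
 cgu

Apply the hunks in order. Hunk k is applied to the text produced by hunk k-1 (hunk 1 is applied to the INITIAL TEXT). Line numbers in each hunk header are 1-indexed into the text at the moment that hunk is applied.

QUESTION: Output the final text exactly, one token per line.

Hunk 1: at line 2 remove [acmp,ehpx] add [vcl] -> 9 lines: ndgy yormf jej vcl xgmih evyvb gbhy zqhp dakei
Hunk 2: at line 3 remove [xgmih,evyvb,gbhy] add [hpkxc,qsj] -> 8 lines: ndgy yormf jej vcl hpkxc qsj zqhp dakei
Hunk 3: at line 4 remove [hpkxc,qsj,zqhp] add [opo,iocu] -> 7 lines: ndgy yormf jej vcl opo iocu dakei
Hunk 4: at line 1 remove [jej,vcl,opo] add [cgu,asjhq] -> 6 lines: ndgy yormf cgu asjhq iocu dakei
Hunk 5: at line 1 remove [yormf] add [jfnpp,pnu,ggux] -> 8 lines: ndgy jfnpp pnu ggux cgu asjhq iocu dakei

Answer: ndgy
jfnpp
pnu
ggux
cgu
asjhq
iocu
dakei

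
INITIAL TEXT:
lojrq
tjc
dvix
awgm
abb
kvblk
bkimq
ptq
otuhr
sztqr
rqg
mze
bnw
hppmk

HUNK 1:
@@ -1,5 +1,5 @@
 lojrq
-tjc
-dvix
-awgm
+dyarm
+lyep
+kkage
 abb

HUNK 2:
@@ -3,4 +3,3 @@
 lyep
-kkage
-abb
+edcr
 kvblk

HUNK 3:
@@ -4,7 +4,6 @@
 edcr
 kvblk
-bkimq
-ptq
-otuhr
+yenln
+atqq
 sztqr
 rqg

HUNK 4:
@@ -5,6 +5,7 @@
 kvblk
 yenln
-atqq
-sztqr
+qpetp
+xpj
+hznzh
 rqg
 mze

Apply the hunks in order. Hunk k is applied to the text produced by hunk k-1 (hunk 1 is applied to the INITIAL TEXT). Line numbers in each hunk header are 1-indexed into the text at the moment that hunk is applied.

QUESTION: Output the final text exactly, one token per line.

Answer: lojrq
dyarm
lyep
edcr
kvblk
yenln
qpetp
xpj
hznzh
rqg
mze
bnw
hppmk

Derivation:
Hunk 1: at line 1 remove [tjc,dvix,awgm] add [dyarm,lyep,kkage] -> 14 lines: lojrq dyarm lyep kkage abb kvblk bkimq ptq otuhr sztqr rqg mze bnw hppmk
Hunk 2: at line 3 remove [kkage,abb] add [edcr] -> 13 lines: lojrq dyarm lyep edcr kvblk bkimq ptq otuhr sztqr rqg mze bnw hppmk
Hunk 3: at line 4 remove [bkimq,ptq,otuhr] add [yenln,atqq] -> 12 lines: lojrq dyarm lyep edcr kvblk yenln atqq sztqr rqg mze bnw hppmk
Hunk 4: at line 5 remove [atqq,sztqr] add [qpetp,xpj,hznzh] -> 13 lines: lojrq dyarm lyep edcr kvblk yenln qpetp xpj hznzh rqg mze bnw hppmk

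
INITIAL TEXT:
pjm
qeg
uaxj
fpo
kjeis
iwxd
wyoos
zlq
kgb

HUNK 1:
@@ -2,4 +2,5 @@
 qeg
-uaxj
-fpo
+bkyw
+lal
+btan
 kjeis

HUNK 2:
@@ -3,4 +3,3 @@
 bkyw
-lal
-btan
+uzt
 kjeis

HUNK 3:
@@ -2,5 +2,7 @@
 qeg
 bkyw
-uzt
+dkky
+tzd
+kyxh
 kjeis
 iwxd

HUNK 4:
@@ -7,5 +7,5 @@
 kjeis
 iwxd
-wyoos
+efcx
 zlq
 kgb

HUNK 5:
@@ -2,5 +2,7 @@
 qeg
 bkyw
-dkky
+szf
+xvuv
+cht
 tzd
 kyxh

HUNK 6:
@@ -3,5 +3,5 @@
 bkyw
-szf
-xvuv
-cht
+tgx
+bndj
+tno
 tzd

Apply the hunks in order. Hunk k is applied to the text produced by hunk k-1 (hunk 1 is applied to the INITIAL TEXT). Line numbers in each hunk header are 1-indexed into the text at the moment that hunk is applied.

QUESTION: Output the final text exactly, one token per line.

Hunk 1: at line 2 remove [uaxj,fpo] add [bkyw,lal,btan] -> 10 lines: pjm qeg bkyw lal btan kjeis iwxd wyoos zlq kgb
Hunk 2: at line 3 remove [lal,btan] add [uzt] -> 9 lines: pjm qeg bkyw uzt kjeis iwxd wyoos zlq kgb
Hunk 3: at line 2 remove [uzt] add [dkky,tzd,kyxh] -> 11 lines: pjm qeg bkyw dkky tzd kyxh kjeis iwxd wyoos zlq kgb
Hunk 4: at line 7 remove [wyoos] add [efcx] -> 11 lines: pjm qeg bkyw dkky tzd kyxh kjeis iwxd efcx zlq kgb
Hunk 5: at line 2 remove [dkky] add [szf,xvuv,cht] -> 13 lines: pjm qeg bkyw szf xvuv cht tzd kyxh kjeis iwxd efcx zlq kgb
Hunk 6: at line 3 remove [szf,xvuv,cht] add [tgx,bndj,tno] -> 13 lines: pjm qeg bkyw tgx bndj tno tzd kyxh kjeis iwxd efcx zlq kgb

Answer: pjm
qeg
bkyw
tgx
bndj
tno
tzd
kyxh
kjeis
iwxd
efcx
zlq
kgb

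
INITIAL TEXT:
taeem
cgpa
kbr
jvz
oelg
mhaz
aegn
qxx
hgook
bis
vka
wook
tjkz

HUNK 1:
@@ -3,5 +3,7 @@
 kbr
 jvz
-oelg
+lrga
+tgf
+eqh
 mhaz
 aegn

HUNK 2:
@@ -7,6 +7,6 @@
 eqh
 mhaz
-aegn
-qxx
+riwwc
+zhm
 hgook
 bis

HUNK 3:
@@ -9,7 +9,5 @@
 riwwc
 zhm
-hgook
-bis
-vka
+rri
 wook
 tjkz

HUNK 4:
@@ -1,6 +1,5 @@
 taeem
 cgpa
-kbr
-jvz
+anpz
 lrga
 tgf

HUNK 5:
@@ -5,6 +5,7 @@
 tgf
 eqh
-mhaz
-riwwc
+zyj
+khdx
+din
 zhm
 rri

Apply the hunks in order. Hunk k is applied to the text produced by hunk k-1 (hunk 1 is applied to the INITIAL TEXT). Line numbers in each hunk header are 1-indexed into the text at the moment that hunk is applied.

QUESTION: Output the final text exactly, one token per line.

Answer: taeem
cgpa
anpz
lrga
tgf
eqh
zyj
khdx
din
zhm
rri
wook
tjkz

Derivation:
Hunk 1: at line 3 remove [oelg] add [lrga,tgf,eqh] -> 15 lines: taeem cgpa kbr jvz lrga tgf eqh mhaz aegn qxx hgook bis vka wook tjkz
Hunk 2: at line 7 remove [aegn,qxx] add [riwwc,zhm] -> 15 lines: taeem cgpa kbr jvz lrga tgf eqh mhaz riwwc zhm hgook bis vka wook tjkz
Hunk 3: at line 9 remove [hgook,bis,vka] add [rri] -> 13 lines: taeem cgpa kbr jvz lrga tgf eqh mhaz riwwc zhm rri wook tjkz
Hunk 4: at line 1 remove [kbr,jvz] add [anpz] -> 12 lines: taeem cgpa anpz lrga tgf eqh mhaz riwwc zhm rri wook tjkz
Hunk 5: at line 5 remove [mhaz,riwwc] add [zyj,khdx,din] -> 13 lines: taeem cgpa anpz lrga tgf eqh zyj khdx din zhm rri wook tjkz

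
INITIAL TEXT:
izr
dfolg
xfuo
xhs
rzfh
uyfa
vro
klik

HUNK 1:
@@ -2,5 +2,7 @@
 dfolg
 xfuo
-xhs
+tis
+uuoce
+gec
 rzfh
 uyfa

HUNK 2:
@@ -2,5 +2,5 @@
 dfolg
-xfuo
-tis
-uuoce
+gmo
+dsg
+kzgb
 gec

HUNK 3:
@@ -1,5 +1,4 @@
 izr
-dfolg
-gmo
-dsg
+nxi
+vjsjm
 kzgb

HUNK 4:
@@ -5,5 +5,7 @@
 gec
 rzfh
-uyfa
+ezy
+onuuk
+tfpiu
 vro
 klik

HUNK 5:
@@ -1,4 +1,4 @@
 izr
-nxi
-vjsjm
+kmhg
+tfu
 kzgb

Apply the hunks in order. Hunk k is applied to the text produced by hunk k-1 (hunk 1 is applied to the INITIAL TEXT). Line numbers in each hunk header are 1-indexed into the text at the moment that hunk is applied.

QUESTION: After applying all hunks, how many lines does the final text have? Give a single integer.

Answer: 11

Derivation:
Hunk 1: at line 2 remove [xhs] add [tis,uuoce,gec] -> 10 lines: izr dfolg xfuo tis uuoce gec rzfh uyfa vro klik
Hunk 2: at line 2 remove [xfuo,tis,uuoce] add [gmo,dsg,kzgb] -> 10 lines: izr dfolg gmo dsg kzgb gec rzfh uyfa vro klik
Hunk 3: at line 1 remove [dfolg,gmo,dsg] add [nxi,vjsjm] -> 9 lines: izr nxi vjsjm kzgb gec rzfh uyfa vro klik
Hunk 4: at line 5 remove [uyfa] add [ezy,onuuk,tfpiu] -> 11 lines: izr nxi vjsjm kzgb gec rzfh ezy onuuk tfpiu vro klik
Hunk 5: at line 1 remove [nxi,vjsjm] add [kmhg,tfu] -> 11 lines: izr kmhg tfu kzgb gec rzfh ezy onuuk tfpiu vro klik
Final line count: 11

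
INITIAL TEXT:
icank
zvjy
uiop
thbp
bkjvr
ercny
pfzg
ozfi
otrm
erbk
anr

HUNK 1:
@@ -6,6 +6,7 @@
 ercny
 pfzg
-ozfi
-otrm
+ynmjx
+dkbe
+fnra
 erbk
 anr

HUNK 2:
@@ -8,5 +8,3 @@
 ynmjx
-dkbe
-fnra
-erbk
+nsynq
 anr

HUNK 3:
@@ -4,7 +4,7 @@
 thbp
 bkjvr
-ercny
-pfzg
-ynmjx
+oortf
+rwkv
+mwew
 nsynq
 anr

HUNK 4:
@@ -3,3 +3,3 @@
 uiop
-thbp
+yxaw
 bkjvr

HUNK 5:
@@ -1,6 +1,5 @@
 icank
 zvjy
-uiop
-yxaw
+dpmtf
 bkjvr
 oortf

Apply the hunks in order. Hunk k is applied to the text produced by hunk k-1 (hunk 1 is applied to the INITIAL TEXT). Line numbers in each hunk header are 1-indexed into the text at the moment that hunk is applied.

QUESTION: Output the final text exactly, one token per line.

Hunk 1: at line 6 remove [ozfi,otrm] add [ynmjx,dkbe,fnra] -> 12 lines: icank zvjy uiop thbp bkjvr ercny pfzg ynmjx dkbe fnra erbk anr
Hunk 2: at line 8 remove [dkbe,fnra,erbk] add [nsynq] -> 10 lines: icank zvjy uiop thbp bkjvr ercny pfzg ynmjx nsynq anr
Hunk 3: at line 4 remove [ercny,pfzg,ynmjx] add [oortf,rwkv,mwew] -> 10 lines: icank zvjy uiop thbp bkjvr oortf rwkv mwew nsynq anr
Hunk 4: at line 3 remove [thbp] add [yxaw] -> 10 lines: icank zvjy uiop yxaw bkjvr oortf rwkv mwew nsynq anr
Hunk 5: at line 1 remove [uiop,yxaw] add [dpmtf] -> 9 lines: icank zvjy dpmtf bkjvr oortf rwkv mwew nsynq anr

Answer: icank
zvjy
dpmtf
bkjvr
oortf
rwkv
mwew
nsynq
anr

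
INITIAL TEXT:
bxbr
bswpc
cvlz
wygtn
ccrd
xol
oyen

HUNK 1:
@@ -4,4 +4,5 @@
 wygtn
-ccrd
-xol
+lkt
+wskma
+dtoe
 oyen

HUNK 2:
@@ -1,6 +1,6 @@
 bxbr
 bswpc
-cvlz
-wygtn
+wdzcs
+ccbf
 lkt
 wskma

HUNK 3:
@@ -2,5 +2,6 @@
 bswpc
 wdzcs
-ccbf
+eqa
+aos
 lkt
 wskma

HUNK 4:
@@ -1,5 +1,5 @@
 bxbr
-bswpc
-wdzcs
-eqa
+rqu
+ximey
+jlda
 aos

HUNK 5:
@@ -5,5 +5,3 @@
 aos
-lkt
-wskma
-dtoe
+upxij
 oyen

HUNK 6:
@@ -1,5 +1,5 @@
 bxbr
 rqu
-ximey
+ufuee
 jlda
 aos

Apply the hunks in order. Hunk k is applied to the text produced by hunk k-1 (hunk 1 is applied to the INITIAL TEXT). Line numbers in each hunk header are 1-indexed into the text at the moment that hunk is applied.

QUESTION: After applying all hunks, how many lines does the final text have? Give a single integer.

Hunk 1: at line 4 remove [ccrd,xol] add [lkt,wskma,dtoe] -> 8 lines: bxbr bswpc cvlz wygtn lkt wskma dtoe oyen
Hunk 2: at line 1 remove [cvlz,wygtn] add [wdzcs,ccbf] -> 8 lines: bxbr bswpc wdzcs ccbf lkt wskma dtoe oyen
Hunk 3: at line 2 remove [ccbf] add [eqa,aos] -> 9 lines: bxbr bswpc wdzcs eqa aos lkt wskma dtoe oyen
Hunk 4: at line 1 remove [bswpc,wdzcs,eqa] add [rqu,ximey,jlda] -> 9 lines: bxbr rqu ximey jlda aos lkt wskma dtoe oyen
Hunk 5: at line 5 remove [lkt,wskma,dtoe] add [upxij] -> 7 lines: bxbr rqu ximey jlda aos upxij oyen
Hunk 6: at line 1 remove [ximey] add [ufuee] -> 7 lines: bxbr rqu ufuee jlda aos upxij oyen
Final line count: 7

Answer: 7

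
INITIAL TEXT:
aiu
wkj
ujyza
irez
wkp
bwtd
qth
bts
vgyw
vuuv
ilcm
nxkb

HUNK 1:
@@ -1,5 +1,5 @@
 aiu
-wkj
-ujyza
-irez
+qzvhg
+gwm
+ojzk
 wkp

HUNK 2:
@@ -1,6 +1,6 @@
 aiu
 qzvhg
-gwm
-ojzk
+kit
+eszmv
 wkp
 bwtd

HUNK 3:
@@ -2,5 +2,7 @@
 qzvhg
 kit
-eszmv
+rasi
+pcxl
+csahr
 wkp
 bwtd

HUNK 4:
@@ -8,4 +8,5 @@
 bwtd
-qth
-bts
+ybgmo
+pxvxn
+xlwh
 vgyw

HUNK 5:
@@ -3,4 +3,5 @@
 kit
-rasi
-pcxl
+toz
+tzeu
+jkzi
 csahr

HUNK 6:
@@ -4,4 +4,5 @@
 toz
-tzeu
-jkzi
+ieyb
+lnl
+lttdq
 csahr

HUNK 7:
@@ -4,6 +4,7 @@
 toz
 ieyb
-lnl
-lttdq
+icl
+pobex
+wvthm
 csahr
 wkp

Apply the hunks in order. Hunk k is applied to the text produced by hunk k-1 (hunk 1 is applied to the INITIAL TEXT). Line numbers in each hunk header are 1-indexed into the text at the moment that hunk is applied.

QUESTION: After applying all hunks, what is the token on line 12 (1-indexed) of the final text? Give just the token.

Answer: ybgmo

Derivation:
Hunk 1: at line 1 remove [wkj,ujyza,irez] add [qzvhg,gwm,ojzk] -> 12 lines: aiu qzvhg gwm ojzk wkp bwtd qth bts vgyw vuuv ilcm nxkb
Hunk 2: at line 1 remove [gwm,ojzk] add [kit,eszmv] -> 12 lines: aiu qzvhg kit eszmv wkp bwtd qth bts vgyw vuuv ilcm nxkb
Hunk 3: at line 2 remove [eszmv] add [rasi,pcxl,csahr] -> 14 lines: aiu qzvhg kit rasi pcxl csahr wkp bwtd qth bts vgyw vuuv ilcm nxkb
Hunk 4: at line 8 remove [qth,bts] add [ybgmo,pxvxn,xlwh] -> 15 lines: aiu qzvhg kit rasi pcxl csahr wkp bwtd ybgmo pxvxn xlwh vgyw vuuv ilcm nxkb
Hunk 5: at line 3 remove [rasi,pcxl] add [toz,tzeu,jkzi] -> 16 lines: aiu qzvhg kit toz tzeu jkzi csahr wkp bwtd ybgmo pxvxn xlwh vgyw vuuv ilcm nxkb
Hunk 6: at line 4 remove [tzeu,jkzi] add [ieyb,lnl,lttdq] -> 17 lines: aiu qzvhg kit toz ieyb lnl lttdq csahr wkp bwtd ybgmo pxvxn xlwh vgyw vuuv ilcm nxkb
Hunk 7: at line 4 remove [lnl,lttdq] add [icl,pobex,wvthm] -> 18 lines: aiu qzvhg kit toz ieyb icl pobex wvthm csahr wkp bwtd ybgmo pxvxn xlwh vgyw vuuv ilcm nxkb
Final line 12: ybgmo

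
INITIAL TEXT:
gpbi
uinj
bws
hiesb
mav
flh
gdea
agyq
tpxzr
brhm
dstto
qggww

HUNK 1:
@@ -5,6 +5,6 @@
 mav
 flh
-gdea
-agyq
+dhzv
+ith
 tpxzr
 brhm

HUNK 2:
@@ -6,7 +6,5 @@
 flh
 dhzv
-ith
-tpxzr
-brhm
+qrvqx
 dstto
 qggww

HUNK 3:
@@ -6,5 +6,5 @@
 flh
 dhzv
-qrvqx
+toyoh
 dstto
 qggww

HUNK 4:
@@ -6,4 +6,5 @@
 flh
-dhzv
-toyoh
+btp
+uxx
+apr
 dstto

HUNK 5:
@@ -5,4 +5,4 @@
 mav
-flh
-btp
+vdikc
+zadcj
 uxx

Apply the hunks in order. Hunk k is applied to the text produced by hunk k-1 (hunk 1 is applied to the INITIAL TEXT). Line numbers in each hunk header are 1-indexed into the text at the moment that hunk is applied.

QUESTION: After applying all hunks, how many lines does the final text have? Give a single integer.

Hunk 1: at line 5 remove [gdea,agyq] add [dhzv,ith] -> 12 lines: gpbi uinj bws hiesb mav flh dhzv ith tpxzr brhm dstto qggww
Hunk 2: at line 6 remove [ith,tpxzr,brhm] add [qrvqx] -> 10 lines: gpbi uinj bws hiesb mav flh dhzv qrvqx dstto qggww
Hunk 3: at line 6 remove [qrvqx] add [toyoh] -> 10 lines: gpbi uinj bws hiesb mav flh dhzv toyoh dstto qggww
Hunk 4: at line 6 remove [dhzv,toyoh] add [btp,uxx,apr] -> 11 lines: gpbi uinj bws hiesb mav flh btp uxx apr dstto qggww
Hunk 5: at line 5 remove [flh,btp] add [vdikc,zadcj] -> 11 lines: gpbi uinj bws hiesb mav vdikc zadcj uxx apr dstto qggww
Final line count: 11

Answer: 11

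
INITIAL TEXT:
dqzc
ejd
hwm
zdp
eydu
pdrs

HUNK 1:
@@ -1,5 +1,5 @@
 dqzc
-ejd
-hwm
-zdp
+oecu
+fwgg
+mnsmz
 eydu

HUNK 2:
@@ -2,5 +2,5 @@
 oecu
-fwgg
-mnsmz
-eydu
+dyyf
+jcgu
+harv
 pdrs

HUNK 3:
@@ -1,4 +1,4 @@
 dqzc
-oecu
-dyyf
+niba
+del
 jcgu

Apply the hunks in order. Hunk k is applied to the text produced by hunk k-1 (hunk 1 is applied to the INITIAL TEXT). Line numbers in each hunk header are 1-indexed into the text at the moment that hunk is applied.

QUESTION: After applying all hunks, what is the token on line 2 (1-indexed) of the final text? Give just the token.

Answer: niba

Derivation:
Hunk 1: at line 1 remove [ejd,hwm,zdp] add [oecu,fwgg,mnsmz] -> 6 lines: dqzc oecu fwgg mnsmz eydu pdrs
Hunk 2: at line 2 remove [fwgg,mnsmz,eydu] add [dyyf,jcgu,harv] -> 6 lines: dqzc oecu dyyf jcgu harv pdrs
Hunk 3: at line 1 remove [oecu,dyyf] add [niba,del] -> 6 lines: dqzc niba del jcgu harv pdrs
Final line 2: niba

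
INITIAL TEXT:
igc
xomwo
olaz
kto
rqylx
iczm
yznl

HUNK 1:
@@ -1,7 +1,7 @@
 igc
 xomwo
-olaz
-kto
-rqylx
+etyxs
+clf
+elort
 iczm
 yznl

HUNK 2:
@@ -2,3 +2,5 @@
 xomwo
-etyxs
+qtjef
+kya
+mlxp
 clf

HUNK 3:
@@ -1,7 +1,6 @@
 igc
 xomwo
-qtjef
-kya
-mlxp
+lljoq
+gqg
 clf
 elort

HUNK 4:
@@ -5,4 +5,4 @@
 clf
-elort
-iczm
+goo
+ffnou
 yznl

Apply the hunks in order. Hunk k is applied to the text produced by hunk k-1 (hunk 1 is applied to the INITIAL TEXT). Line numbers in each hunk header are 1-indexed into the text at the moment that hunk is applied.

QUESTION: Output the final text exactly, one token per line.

Hunk 1: at line 1 remove [olaz,kto,rqylx] add [etyxs,clf,elort] -> 7 lines: igc xomwo etyxs clf elort iczm yznl
Hunk 2: at line 2 remove [etyxs] add [qtjef,kya,mlxp] -> 9 lines: igc xomwo qtjef kya mlxp clf elort iczm yznl
Hunk 3: at line 1 remove [qtjef,kya,mlxp] add [lljoq,gqg] -> 8 lines: igc xomwo lljoq gqg clf elort iczm yznl
Hunk 4: at line 5 remove [elort,iczm] add [goo,ffnou] -> 8 lines: igc xomwo lljoq gqg clf goo ffnou yznl

Answer: igc
xomwo
lljoq
gqg
clf
goo
ffnou
yznl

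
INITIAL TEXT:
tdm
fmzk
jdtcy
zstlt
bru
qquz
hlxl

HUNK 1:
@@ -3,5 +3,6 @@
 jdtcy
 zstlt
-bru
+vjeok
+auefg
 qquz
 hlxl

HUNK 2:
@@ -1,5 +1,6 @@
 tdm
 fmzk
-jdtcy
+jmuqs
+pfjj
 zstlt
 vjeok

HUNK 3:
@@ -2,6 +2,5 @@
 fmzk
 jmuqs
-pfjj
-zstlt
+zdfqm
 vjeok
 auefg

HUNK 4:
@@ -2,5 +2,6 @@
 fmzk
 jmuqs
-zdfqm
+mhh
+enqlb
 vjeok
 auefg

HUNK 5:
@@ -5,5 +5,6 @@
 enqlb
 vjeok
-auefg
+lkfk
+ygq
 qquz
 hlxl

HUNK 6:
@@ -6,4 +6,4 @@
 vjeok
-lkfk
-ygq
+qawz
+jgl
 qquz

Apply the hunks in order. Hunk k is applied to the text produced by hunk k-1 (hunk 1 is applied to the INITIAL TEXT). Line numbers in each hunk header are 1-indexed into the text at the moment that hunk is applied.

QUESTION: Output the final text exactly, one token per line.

Hunk 1: at line 3 remove [bru] add [vjeok,auefg] -> 8 lines: tdm fmzk jdtcy zstlt vjeok auefg qquz hlxl
Hunk 2: at line 1 remove [jdtcy] add [jmuqs,pfjj] -> 9 lines: tdm fmzk jmuqs pfjj zstlt vjeok auefg qquz hlxl
Hunk 3: at line 2 remove [pfjj,zstlt] add [zdfqm] -> 8 lines: tdm fmzk jmuqs zdfqm vjeok auefg qquz hlxl
Hunk 4: at line 2 remove [zdfqm] add [mhh,enqlb] -> 9 lines: tdm fmzk jmuqs mhh enqlb vjeok auefg qquz hlxl
Hunk 5: at line 5 remove [auefg] add [lkfk,ygq] -> 10 lines: tdm fmzk jmuqs mhh enqlb vjeok lkfk ygq qquz hlxl
Hunk 6: at line 6 remove [lkfk,ygq] add [qawz,jgl] -> 10 lines: tdm fmzk jmuqs mhh enqlb vjeok qawz jgl qquz hlxl

Answer: tdm
fmzk
jmuqs
mhh
enqlb
vjeok
qawz
jgl
qquz
hlxl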